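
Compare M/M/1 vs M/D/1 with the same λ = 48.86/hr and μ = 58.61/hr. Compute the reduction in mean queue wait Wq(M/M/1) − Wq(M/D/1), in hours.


ρ = 48.86/58.61 = 0.8336
Wq(M/M/1) = ρ/(μ−λ) = 0.8336/9.75 = 0.08550 hr
Wq(M/D/1) = ρ/(2(μ−λ)) = 0.04275 hr
Savings = 0.08550 − 0.04275 = 0.04275 hr

Final: 0.04275 hr


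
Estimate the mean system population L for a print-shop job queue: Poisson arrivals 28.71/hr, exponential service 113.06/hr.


ρ = λ/μ = 28.71/113.06 = 0.2539
L = ρ/(1−ρ) = 0.2539/(1 − 0.2539) = 0.2539/0.7461 = 0.3404

Final: 0.3404


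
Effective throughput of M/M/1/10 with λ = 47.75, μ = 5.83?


ρ = 8.1904; P_K = (1−ρ)ρ^10/(1−ρ^11) = 0.877906
λ_eff = λ(1 − P_K) = 47.75·(1 − 0.877906) = 47.75·0.122094 = 5.8300 /hr

Final: 5.8300 /hr


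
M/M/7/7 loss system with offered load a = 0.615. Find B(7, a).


B(c,a) = (a^c/c!) / Σ_{k=0}^{c} a^k/k!
a^7/7! = 0.000006602
Σ terms (k=0..7): 1.00000 + 0.61500 + 0.18911 + 0.03877 + 0.005961 + 0.0007332 + 0.00007515 + 0.000006602 = 1.849656
B = 0.000006602/1.849656 = 0.000003569

Final: 0.000003569


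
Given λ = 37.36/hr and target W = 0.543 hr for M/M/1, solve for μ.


W = 1/(μ−λ) ⇒ μ − λ = 1/W = 1/0.543 = 1.8416
μ = λ + 1/W = 37.36 + 1.8416 = 39.2016 per hr

Final: 39.2016 /hr


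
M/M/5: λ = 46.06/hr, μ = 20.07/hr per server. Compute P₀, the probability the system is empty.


a = λ/μ = 46.06/20.07 = 2.2950; ρ = a/c = 0.4590
Σ_{k=0}^{4} a^k/k! (terms k=0..4) = 1.00000 + 2.29497 + 2.63344 + 2.01455 + 1.15583 = 9.09879
Tail: a^5/(5!(1−ρ)) = 63.66237/(120·0.5410) = 0.98062
P₀ = 1/(9.09879 + 0.98062) = 1/10.07941 = 0.099212

Final: 0.099212


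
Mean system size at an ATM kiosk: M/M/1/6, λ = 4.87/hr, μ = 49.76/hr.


ρ = 4.87/49.76 = 0.09787
L = ρ[1 − (K+1)ρ^K + Kρ^(K+1)] / [(1−ρ)(1−ρ^(K+1))]
Numerator: 0.09787·(1 − 7·0.0000008788 + 6·0.00000008601) = 0.097869
Denominator: (0.9021)·(1.000000) = 0.902130
L = 0.097869/0.902130 = 0.1085

Final: 0.1085


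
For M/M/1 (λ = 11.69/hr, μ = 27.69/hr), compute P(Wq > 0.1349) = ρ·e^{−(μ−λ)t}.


ρ = 11.69/27.69 = 0.4222
P(Wq > t) = ρ·e^{−(μ−λ)t} = 0.4222·e^{−2.1584}
= 0.4222·0.115510 = 0.048765

Final: 0.048765


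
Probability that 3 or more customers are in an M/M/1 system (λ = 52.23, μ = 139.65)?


ρ = 52.23/139.65 = 0.3740
P(N ≥ n) = ρ^n = 0.3740^3 = 0.052316

Final: 0.052316


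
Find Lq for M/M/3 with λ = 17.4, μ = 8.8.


a = λ/μ = 1.9773; ρ = a/3 = 0.6591
P₀ = 0.114793
Lq = P₀·a^c·ρ / (c!·(1−ρ)²) = 0.114793·7.73036·0.6591/(6·0.11622)
= 0.83875

Final: 0.83875


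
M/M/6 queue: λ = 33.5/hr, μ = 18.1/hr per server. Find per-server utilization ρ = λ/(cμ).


ρ = λ/(cμ) = 33.5/(6·18.1) = 33.5/108.60 = 0.3085

Final: 0.3085


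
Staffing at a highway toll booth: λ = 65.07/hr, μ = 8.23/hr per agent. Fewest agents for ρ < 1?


Stability requires cμ > λ ⇔ c > λ/μ.
λ/μ = 65.07/8.23 = 7.9064
Minimum integer c = ⌊7.9064⌋ + 1 = 8
Check: 8·8.23 = 65.84 > 65.07, while 7·8.23 = 57.61 ≤ 65.07

Final: 8 servers


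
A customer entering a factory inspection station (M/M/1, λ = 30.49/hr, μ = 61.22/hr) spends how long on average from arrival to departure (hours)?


W = 1/(μ−λ) = 1/(61.22 − 30.49) = 1/30.73 = 0.03254 hr

Final: 0.03254 hr


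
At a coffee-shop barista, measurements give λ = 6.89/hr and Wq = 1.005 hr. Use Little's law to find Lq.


Lq = λWq = 6.89·1.005 = 6.9244

Final: 6.9244


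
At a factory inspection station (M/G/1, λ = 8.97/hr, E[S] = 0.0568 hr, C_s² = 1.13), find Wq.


ρ = λ·E[S] = 8.97·0.0568 = 0.5095
E[S²] = E[S]²(1+C_s²) = 0.0568²·(1+1.13) = 0.006872
Wq = λ·E[S²]/(2(1−ρ)) = 8.97·0.006872/(2·0.4905) = 0.06283 hr

Final: 0.06283 hr


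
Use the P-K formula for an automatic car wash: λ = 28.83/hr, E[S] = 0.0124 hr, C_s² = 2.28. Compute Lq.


ρ = λ·E[S] = 28.83·0.0124 = 0.3575
Lq = ρ²(1+C_s²)/(2(1−ρ)) = 0.1278·(1+2.28)/(2·0.6425)
= 0.1278·3.2800/1.2850 = 0.32621

Final: 0.32621


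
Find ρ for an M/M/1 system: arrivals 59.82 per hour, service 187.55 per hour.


ρ = λ/μ = 59.82/187.55 = 0.3190

Final: 0.3190


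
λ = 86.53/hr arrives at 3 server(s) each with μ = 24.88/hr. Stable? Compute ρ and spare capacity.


Total capacity cμ = 3·24.88 = 74.64/hr
ρ = λ/(cμ) = 86.53/74.64 = 1.1593
Stable ⇔ ρ < 1: NO
Spare capacity = cμ − λ = 74.64 − 86.53 = -11.89/hr

Final: ρ = 1.1593; unstable; margin = -11.89/hr


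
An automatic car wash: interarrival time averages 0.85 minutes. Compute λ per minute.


λ = 1/(interarrival time) in consistent units.
1 minute = 1 min, so λ = 1/0.85 = 1.1765 per minute

Final: 1.1765 /min


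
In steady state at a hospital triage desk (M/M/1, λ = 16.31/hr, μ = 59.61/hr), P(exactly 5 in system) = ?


ρ = 16.31/59.61 = 0.2736
P_n = (1−ρ)·ρ^n = (1 − 0.2736)·0.2736^5 = 0.7264·0.001533 = 0.001114

Final: 0.001114


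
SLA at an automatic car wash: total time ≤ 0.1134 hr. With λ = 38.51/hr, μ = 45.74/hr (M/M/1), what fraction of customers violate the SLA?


W ~ Exponential(μ−λ) for M/M/1.
μ − λ = 45.74 − 38.51 = 7.2300
P(W > t) = e^{−(μ−λ)t} = e^{−0.8199} = 0.440484

Final: 0.440484


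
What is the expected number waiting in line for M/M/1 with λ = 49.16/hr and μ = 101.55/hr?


ρ = 49.16/101.55 = 0.4841
Lq = ρ²/(1−ρ) = 0.2343/0.5159 = 0.4543

Final: 0.4543


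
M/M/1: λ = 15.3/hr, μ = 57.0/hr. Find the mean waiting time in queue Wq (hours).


ρ = 15.3/57.0 = 0.2684
Wq = ρ/(μ−λ) = 0.2684/(57.0 − 15.3) = 0.2684/41.70 = 0.006437 hr

Final: 0.006437 hr


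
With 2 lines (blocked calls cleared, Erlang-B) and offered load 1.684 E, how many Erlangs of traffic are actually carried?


B(2,1.684) = 0.345674 (Erlang-B)
Carried load = a(1 − B) = 1.684·(1 − 0.345674) = 1.684·0.654326 = 1.1019 E

Final: 1.1019 Erlangs


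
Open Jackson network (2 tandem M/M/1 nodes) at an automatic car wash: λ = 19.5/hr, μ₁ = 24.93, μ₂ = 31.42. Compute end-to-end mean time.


Each node sees arrival rate λ = 19.5/hr (tandem ⇒ throughput preserved).
W₁ = 1/(μ₁−λ) = 1/(24.93−19.5) = 0.18416 hr
W₂ = 1/(μ₂−λ) = 1/(31.42−19.5) = 0.08389 hr
W_total = W₁ + W₂ = 0.18416 + 0.08389 = 0.26805 hr

Final: 0.26805 hr


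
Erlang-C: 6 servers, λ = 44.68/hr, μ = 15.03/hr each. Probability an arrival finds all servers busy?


a = λ/μ = 2.9727; ρ = a/6 = 0.4955
P₀ = 0.050358 (from M/M/c formula)
C(c,a) = [a^c/(c!(1−ρ))]·P₀ = [690.12078/(720·0.5045)]·0.050358
= 1.89973·0.050358 = 0.095666

Final: 0.095666


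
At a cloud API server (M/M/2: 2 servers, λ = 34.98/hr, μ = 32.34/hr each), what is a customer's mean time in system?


a = 1.0816; ρ = 0.5408; P₀ = 0.298013
Lq = P₀·a^c·ρ/(c!(1−ρ)²) = 0.44714
Wq = Lq/λ = 0.44714/34.98 = 0.01278 hr
W = Wq + 1/μ = 0.01278 + 0.03092 = 0.04370 hr

Final: 0.04370 hr


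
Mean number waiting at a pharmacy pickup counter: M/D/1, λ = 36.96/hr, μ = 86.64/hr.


ρ = 36.96/86.64 = 0.4266
M/D/1: Lq = ρ²/(2(1−ρ)) = 0.1820/(2·0.5734) = 0.15868

Final: 0.15868


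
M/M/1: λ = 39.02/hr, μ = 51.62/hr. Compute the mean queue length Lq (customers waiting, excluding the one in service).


ρ = 39.02/51.62 = 0.7559
Lq = ρ²/(1−ρ) = 0.5714/0.2441 = 2.3409

Final: 2.3409


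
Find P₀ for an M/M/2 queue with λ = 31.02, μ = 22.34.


a = λ/μ = 31.02/22.34 = 1.3885; ρ = a/c = 0.6943
Σ_{k=0}^{1} a^k/k! (terms k=0..1) = 1.00000 + 1.38854 = 2.38854
Tail: a^2/(2!(1−ρ)) = 1.92805/(2·0.3057) = 3.15319
P₀ = 1/(2.38854 + 3.15319) = 1/5.54173 = 0.180449

Final: 0.180449


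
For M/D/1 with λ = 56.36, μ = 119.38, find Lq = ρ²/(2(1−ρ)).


ρ = 56.36/119.38 = 0.4721
M/D/1: Lq = ρ²/(2(1−ρ)) = 0.2229/(2·0.5279) = 0.21111

Final: 0.21111


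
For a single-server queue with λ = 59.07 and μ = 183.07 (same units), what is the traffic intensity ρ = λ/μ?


ρ = λ/μ = 59.07/183.07 = 0.3227

Final: 0.3227


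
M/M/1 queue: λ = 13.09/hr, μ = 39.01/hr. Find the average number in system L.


ρ = λ/μ = 13.09/39.01 = 0.3356
L = ρ/(1−ρ) = 0.3356/(1 − 0.3356) = 0.3356/0.6644 = 0.5050

Final: 0.5050


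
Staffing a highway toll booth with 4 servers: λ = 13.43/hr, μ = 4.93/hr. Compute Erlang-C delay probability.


a = λ/μ = 2.7241; ρ = a/4 = 0.6810
P₀ = 0.055563 (from M/M/c formula)
C(c,a) = [a^c/(c!(1−ρ))]·P₀ = [55.07016/(24·0.3190)]·0.055563
= 7.19385·0.055563 = 0.399709

Final: 0.399709


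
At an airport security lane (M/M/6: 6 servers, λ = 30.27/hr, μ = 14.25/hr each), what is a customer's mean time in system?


a = 2.1242; ρ = 0.3540; P₀ = 0.119273
Lq = P₀·a^c·ρ/(c!(1−ρ)²) = 0.01291
Wq = Lq/λ = 0.01291/30.27 = 0.0004266 hr
W = Wq + 1/μ = 0.0004266 + 0.07018 = 0.07060 hr

Final: 0.07060 hr


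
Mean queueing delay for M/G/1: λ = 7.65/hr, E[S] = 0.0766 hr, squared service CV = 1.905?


ρ = λ·E[S] = 7.65·0.0766 = 0.5860
E[S²] = E[S]²(1+C_s²) = 0.0766²·(1+1.905) = 0.017045
Wq = λ·E[S²]/(2(1−ρ)) = 7.65·0.017045/(2·0.4140) = 0.15748 hr

Final: 0.15748 hr


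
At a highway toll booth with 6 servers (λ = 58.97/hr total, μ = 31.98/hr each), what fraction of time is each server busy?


ρ = λ/(cμ) = 58.97/(6·31.98) = 58.97/191.88 = 0.3073

Final: 0.3073


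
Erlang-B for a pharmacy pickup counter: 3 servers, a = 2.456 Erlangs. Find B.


B(c,a) = (a^c/c!) / Σ_{k=0}^{c} a^k/k!
a^3/3! = 2.469072
Σ terms (k=0..3): 1.00000 + 2.45600 + 3.01597 + 2.46907 = 8.941040
B = 2.469072/8.941040 = 0.276150

Final: 0.276150


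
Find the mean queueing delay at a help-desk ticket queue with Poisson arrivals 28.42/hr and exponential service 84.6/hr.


ρ = 28.42/84.6 = 0.3359
Wq = ρ/(μ−λ) = 0.3359/(84.6 − 28.42) = 0.3359/56.18 = 0.005980 hr

Final: 0.005980 hr


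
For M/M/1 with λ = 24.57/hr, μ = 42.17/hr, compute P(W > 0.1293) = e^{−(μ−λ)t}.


W ~ Exponential(μ−λ) for M/M/1.
μ − λ = 42.17 − 24.57 = 17.6000
P(W > t) = e^{−(μ−λ)t} = e^{−2.2757} = 0.102727

Final: 0.102727


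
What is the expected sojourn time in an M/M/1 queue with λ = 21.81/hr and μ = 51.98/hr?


W = 1/(μ−λ) = 1/(51.98 − 21.81) = 1/30.17 = 0.03315 hr

Final: 0.03315 hr


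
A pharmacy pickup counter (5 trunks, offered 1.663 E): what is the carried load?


B(5,1.663) = 0.020239 (Erlang-B)
Carried load = a(1 − B) = 1.663·(1 − 0.020239) = 1.663·0.979761 = 1.6293 E

Final: 1.6293 Erlangs


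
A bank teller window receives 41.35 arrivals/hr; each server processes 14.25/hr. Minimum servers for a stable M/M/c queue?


Stability requires cμ > λ ⇔ c > λ/μ.
λ/μ = 41.35/14.25 = 2.9018
Minimum integer c = ⌊2.9018⌋ + 1 = 3
Check: 3·14.25 = 42.75 > 41.35, while 2·14.25 = 28.50 ≤ 41.35

Final: 3 servers


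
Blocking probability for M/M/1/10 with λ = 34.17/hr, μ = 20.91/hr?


ρ = λ/μ = 34.17/20.91 = 1.6341
P_K = (1−ρ)ρ^K/(1−ρ^(K+1)) = (-0.6341·135.803030)/(1 − 221.922025)
= -86.118995/-220.922025 = 0.389816

Final: 0.389816


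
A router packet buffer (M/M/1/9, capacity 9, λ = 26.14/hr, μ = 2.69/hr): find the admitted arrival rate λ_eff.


ρ = 9.7175; P_K = (1−ρ)ρ^9/(1−ρ^10) = 0.897093
λ_eff = λ(1 − P_K) = 26.14·(1 − 0.897093) = 26.14·0.102907 = 2.6900 /hr

Final: 2.6900 /hr


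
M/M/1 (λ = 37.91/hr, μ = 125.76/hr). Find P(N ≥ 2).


ρ = 37.91/125.76 = 0.3014
P(N ≥ n) = ρ^n = 0.3014^2 = 0.090870

Final: 0.090870


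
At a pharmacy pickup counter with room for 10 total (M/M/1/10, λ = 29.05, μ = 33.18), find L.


ρ = 29.05/33.18 = 0.8755
L = ρ[1 − (K+1)ρ^K + Kρ^(K+1)] / [(1−ρ)(1−ρ^(K+1))]
Numerator: 0.8755·(1 − 11·0.264666 + 10·0.231722) = 0.355375
Denominator: (0.1245)·(0.768278) = 0.095630
L = 0.355375/0.095630 = 3.7162

Final: 3.7162


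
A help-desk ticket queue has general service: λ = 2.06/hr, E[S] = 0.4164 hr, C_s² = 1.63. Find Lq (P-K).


ρ = λ·E[S] = 2.06·0.4164 = 0.8578
Lq = ρ²(1+C_s²)/(2(1−ρ)) = 0.7358·(1+1.63)/(2·0.1422)
= 0.7358·2.6300/0.2844 = 6.80351

Final: 6.80351


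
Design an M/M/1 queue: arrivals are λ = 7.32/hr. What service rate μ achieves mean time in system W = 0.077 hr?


W = 1/(μ−λ) ⇒ μ − λ = 1/W = 1/0.077 = 12.9870
μ = λ + 1/W = 7.32 + 12.9870 = 20.3070 per hr

Final: 20.3070 /hr


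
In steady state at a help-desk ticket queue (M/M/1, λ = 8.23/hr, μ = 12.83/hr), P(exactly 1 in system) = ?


ρ = 8.23/12.83 = 0.6415
P_n = (1−ρ)·ρ^n = (1 − 0.6415)·0.6415^1 = 0.3585·0.641465 = 0.229988

Final: 0.229988


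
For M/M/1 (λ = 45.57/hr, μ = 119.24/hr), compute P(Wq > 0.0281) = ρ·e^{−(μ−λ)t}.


ρ = 45.57/119.24 = 0.3822
P(Wq > t) = ρ·e^{−(μ−λ)t} = 0.3822·e^{−2.0701}
= 0.3822·0.126170 = 0.048218

Final: 0.048218


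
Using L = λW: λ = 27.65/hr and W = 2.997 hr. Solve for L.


L = λW = 27.65·2.997 = 82.8670

Final: 82.8670


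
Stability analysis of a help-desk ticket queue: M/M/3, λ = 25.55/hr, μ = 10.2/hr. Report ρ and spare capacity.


Total capacity cμ = 3·10.2 = 30.60/hr
ρ = λ/(cμ) = 25.55/30.60 = 0.8350
Stable ⇔ ρ < 1: YES
Spare capacity = cμ − λ = 30.60 − 25.55 = 5.05/hr

Final: ρ = 0.8350; stable; margin = 5.05/hr


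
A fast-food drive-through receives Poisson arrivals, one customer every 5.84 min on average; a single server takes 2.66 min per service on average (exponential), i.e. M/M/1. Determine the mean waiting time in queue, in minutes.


λ = 60/5.84 = 10.2740 /hr
μ = 60/2.66 = 22.5564 /hr
ρ = λ/μ = 10.2740/22.5564 = 0.4555
Wq = ρ/(μ−λ) = 0.4555/(22.5564−10.2740) = 0.03708 hr
In minutes: 0.03708·60 = 2.225 min

Final: 2.225 min


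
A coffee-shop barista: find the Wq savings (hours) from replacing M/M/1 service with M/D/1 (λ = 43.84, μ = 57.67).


ρ = 43.84/57.67 = 0.7602
Wq(M/M/1) = ρ/(μ−λ) = 0.7602/13.83 = 0.05497 hr
Wq(M/D/1) = ρ/(2(μ−λ)) = 0.02748 hr
Savings = 0.05497 − 0.02748 = 0.02748 hr

Final: 0.02748 hr


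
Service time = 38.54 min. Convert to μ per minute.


μ = 1/(service time) in consistent units.
1 minute = 1 min, so μ = 1/38.54 = 0.02595 per minute

Final: 0.02595 /min


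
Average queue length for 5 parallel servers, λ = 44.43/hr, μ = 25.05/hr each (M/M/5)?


a = λ/μ = 1.7737; ρ = a/5 = 0.3547
P₀ = 0.169046
Lq = P₀·a^c·ρ / (c!·(1−ρ)²) = 0.169046·17.55266·0.3547/(120·0.41637)
= 0.02107

Final: 0.02107


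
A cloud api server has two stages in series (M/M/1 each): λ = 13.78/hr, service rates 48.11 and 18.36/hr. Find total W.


Each node sees arrival rate λ = 13.78/hr (tandem ⇒ throughput preserved).
W₁ = 1/(μ₁−λ) = 1/(48.11−13.78) = 0.02913 hr
W₂ = 1/(μ₂−λ) = 1/(18.36−13.78) = 0.21834 hr
W_total = W₁ + W₂ = 0.02913 + 0.21834 = 0.24747 hr

Final: 0.24747 hr


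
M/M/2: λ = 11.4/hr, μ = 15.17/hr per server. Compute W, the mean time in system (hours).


a = 0.7515; ρ = 0.3757; P₀ = 0.453761
Lq = P₀·a^c·ρ/(c!(1−ρ)²) = 0.12354
Wq = Lq/λ = 0.12354/11.4 = 0.01084 hr
W = Wq + 1/μ = 0.01084 + 0.06592 = 0.07676 hr

Final: 0.07676 hr


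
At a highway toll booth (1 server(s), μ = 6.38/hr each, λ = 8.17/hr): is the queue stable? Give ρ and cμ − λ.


Total capacity cμ = 1·6.38 = 6.38/hr
ρ = λ/(cμ) = 8.17/6.38 = 1.2806
Stable ⇔ ρ < 1: NO
Spare capacity = cμ − λ = 6.38 − 8.17 = -1.79/hr

Final: ρ = 1.2806; unstable; margin = -1.79/hr


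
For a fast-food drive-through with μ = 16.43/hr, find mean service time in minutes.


Mean service time = 1/μ = 1/16.43 hour = 0.06086 hour
In minutes: 0.06086 × 60 = 3.6519 min

Final: 3.6519 min


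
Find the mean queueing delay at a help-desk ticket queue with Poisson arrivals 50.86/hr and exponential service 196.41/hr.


ρ = 50.86/196.41 = 0.2589
Wq = ρ/(μ−λ) = 0.2589/(196.41 − 50.86) = 0.2589/145.55 = 0.001779 hr

Final: 0.001779 hr


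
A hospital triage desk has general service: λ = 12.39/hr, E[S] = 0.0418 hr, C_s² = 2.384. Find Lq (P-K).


ρ = λ·E[S] = 12.39·0.0418 = 0.5179
Lq = ρ²(1+C_s²)/(2(1−ρ)) = 0.2682·(1+2.384)/(2·0.4821)
= 0.2682·3.3840/0.9642 = 0.94137

Final: 0.94137


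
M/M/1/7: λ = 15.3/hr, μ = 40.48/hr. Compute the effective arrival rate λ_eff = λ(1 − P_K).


ρ = 0.3780; P_K = (1−ρ)ρ^7/(1−ρ^8) = 0.0006857
λ_eff = λ(1 − P_K) = 15.3·(1 − 0.0006857) = 15.3·0.999314 = 15.2895 /hr

Final: 15.2895 /hr


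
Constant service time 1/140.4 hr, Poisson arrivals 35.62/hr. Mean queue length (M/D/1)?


ρ = 35.62/140.4 = 0.2537
M/D/1: Lq = ρ²/(2(1−ρ)) = 0.06437/(2·0.7463) = 0.04312

Final: 0.04312


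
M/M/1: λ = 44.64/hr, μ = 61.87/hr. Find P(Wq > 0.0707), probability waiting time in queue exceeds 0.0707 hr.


ρ = 44.64/61.87 = 0.7215
P(Wq > t) = ρ·e^{−(μ−λ)t} = 0.7215·e^{−1.2182}
= 0.7215·0.295774 = 0.213404

Final: 0.213404


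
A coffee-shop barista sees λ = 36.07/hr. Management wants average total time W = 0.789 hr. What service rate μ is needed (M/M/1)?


W = 1/(μ−λ) ⇒ μ − λ = 1/W = 1/0.789 = 1.2674
μ = λ + 1/W = 36.07 + 1.2674 = 37.3374 per hr

Final: 37.3374 /hr


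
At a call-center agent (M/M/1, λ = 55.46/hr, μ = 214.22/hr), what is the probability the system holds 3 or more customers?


ρ = 55.46/214.22 = 0.2589
P(N ≥ n) = ρ^n = 0.2589^3 = 0.017352

Final: 0.017352


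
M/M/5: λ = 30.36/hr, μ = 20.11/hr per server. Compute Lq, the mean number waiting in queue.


a = λ/μ = 1.5097; ρ = a/5 = 0.3019
P₀ = 0.220613
Lq = P₀·a^c·ρ / (c!·(1−ρ)²) = 0.220613·7.84239·0.3019/(120·0.48729)
= 0.008934

Final: 0.008934


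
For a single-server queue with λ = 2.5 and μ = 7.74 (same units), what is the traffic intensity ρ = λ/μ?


ρ = λ/μ = 2.5/7.74 = 0.3230

Final: 0.3230


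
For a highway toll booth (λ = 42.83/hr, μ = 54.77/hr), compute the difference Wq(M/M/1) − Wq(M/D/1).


ρ = 42.83/54.77 = 0.7820
Wq(M/M/1) = ρ/(μ−λ) = 0.7820/11.94 = 0.06549 hr
Wq(M/D/1) = ρ/(2(μ−λ)) = 0.03275 hr
Savings = 0.06549 − 0.03275 = 0.03275 hr

Final: 0.03275 hr


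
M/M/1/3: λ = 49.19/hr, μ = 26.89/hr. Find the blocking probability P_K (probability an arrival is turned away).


ρ = λ/μ = 49.19/26.89 = 1.8293
P_K = (1−ρ)ρ^K/(1−ρ^(K+1)) = (-0.8293·6.121503)/(1 − 11.198093)
= -5.076590/-10.198093 = 0.497798

Final: 0.497798


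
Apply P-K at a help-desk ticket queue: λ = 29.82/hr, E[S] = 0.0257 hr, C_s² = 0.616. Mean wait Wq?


ρ = λ·E[S] = 29.82·0.0257 = 0.7664
E[S²] = E[S]²(1+C_s²) = 0.0257²·(1+0.616) = 0.001067
Wq = λ·E[S²]/(2(1−ρ)) = 29.82·0.001067/(2·0.2336) = 0.06812 hr

Final: 0.06812 hr


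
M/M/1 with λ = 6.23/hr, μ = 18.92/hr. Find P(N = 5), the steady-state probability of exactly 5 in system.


ρ = 6.23/18.92 = 0.3293
P_n = (1−ρ)·ρ^n = (1 − 0.3293)·0.3293^5 = 0.6707·0.003871 = 0.002596

Final: 0.002596


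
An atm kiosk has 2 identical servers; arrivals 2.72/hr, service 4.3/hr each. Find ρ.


ρ = λ/(cμ) = 2.72/(2·4.3) = 2.72/8.60 = 0.3163

Final: 0.3163


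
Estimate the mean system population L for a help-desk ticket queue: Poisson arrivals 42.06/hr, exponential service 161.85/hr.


ρ = λ/μ = 42.06/161.85 = 0.2599
L = ρ/(1−ρ) = 0.2599/(1 − 0.2599) = 0.2599/0.7401 = 0.3511

Final: 0.3511


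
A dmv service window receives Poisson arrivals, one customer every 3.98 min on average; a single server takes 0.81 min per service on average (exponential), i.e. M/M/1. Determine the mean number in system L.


λ = 60/3.98 = 15.0754 /hr
μ = 60/0.81 = 74.0741 /hr
ρ = λ/μ = 15.0754/74.0741 = 0.2035
L = ρ/(1−ρ) = 0.2035/0.7965 = 0.2555

Final: 0.2555


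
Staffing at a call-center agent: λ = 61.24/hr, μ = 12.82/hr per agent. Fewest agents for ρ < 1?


Stability requires cμ > λ ⇔ c > λ/μ.
λ/μ = 61.24/12.82 = 4.7769
Minimum integer c = ⌊4.7769⌋ + 1 = 5
Check: 5·12.82 = 64.10 > 61.24, while 4·12.82 = 51.28 ≤ 61.24

Final: 5 servers


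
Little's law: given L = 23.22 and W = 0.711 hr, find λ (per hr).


λ = L/W = 23.22/0.711 = 32.6582 /hr

Final: 32.6582 /hr


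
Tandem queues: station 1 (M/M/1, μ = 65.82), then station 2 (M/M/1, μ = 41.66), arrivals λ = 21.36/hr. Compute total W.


Each node sees arrival rate λ = 21.36/hr (tandem ⇒ throughput preserved).
W₁ = 1/(μ₁−λ) = 1/(65.82−21.36) = 0.02249 hr
W₂ = 1/(μ₂−λ) = 1/(41.66−21.36) = 0.04926 hr
W_total = W₁ + W₂ = 0.02249 + 0.04926 = 0.07175 hr

Final: 0.07175 hr


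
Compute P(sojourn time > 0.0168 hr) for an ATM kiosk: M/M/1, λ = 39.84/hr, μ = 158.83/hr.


W ~ Exponential(μ−λ) for M/M/1.
μ − λ = 158.83 − 39.84 = 118.9900
P(W > t) = e^{−(μ−λ)t} = e^{−1.9990} = 0.135466

Final: 0.135466


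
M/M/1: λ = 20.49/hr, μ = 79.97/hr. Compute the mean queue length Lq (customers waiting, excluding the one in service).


ρ = 20.49/79.97 = 0.2562
Lq = ρ²/(1−ρ) = 0.06565/0.7438 = 0.08826

Final: 0.08826


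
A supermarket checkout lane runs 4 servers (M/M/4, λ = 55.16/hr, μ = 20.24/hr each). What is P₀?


a = λ/μ = 55.16/20.24 = 2.7253; ρ = a/c = 0.6813
Σ_{k=0}^{3} a^k/k! (terms k=0..3) = 1.00000 + 2.72530 + 3.71362 + 3.37357 = 10.81249
Tail: a^4/(4!(1−ρ)) = 55.16390/(24·0.3187) = 7.21264
P₀ = 1/(10.81249 + 7.21264) = 1/18.02513 = 0.055478

Final: 0.055478


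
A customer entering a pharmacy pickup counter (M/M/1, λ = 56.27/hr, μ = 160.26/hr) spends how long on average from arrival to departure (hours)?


W = 1/(μ−λ) = 1/(160.26 − 56.27) = 1/103.99 = 0.009616 hr

Final: 0.009616 hr


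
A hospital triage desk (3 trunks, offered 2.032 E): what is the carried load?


B(3,2.032) = 0.215303 (Erlang-B)
Carried load = a(1 − B) = 2.032·(1 − 0.215303) = 2.032·0.784697 = 1.5945 E

Final: 1.5945 Erlangs


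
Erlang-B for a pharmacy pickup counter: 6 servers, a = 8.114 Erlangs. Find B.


B(c,a) = (a^c/c!) / Σ_{k=0}^{c} a^k/k!
a^6/6! = 396.348778
Σ terms (k=0..6): 1.00000 + 8.11400 + 32.91850 + 89.03356 + 180.60459 + 293.08512 + 396.34878 = 1001.104546
B = 396.348778/1001.104546 = 0.395911

Final: 0.395911


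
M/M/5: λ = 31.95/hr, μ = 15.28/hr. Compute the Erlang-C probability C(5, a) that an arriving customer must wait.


a = λ/μ = 2.0910; ρ = a/5 = 0.4182
P₀ = 0.122403 (from M/M/c formula)
C(c,a) = [a^c/(c!(1−ρ))]·P₀ = [39.97031/(120·0.5818)]·0.122403
= 0.57250·0.122403 = 0.070076

Final: 0.070076


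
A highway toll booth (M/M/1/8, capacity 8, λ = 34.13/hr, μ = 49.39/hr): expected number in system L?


ρ = 34.13/49.39 = 0.6910
L = ρ[1 − (K+1)ρ^K + Kρ^(K+1)] / [(1−ρ)(1−ρ^(K+1))]
Numerator: 0.6910·(1 − 9·0.051997 + 8·0.035932) = 0.566285
Denominator: (0.3090)·(0.964068) = 0.297868
L = 0.566285/0.297868 = 1.9011

Final: 1.9011


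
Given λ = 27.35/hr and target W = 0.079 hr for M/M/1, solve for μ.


W = 1/(μ−λ) ⇒ μ − λ = 1/W = 1/0.079 = 12.6582
μ = λ + 1/W = 27.35 + 12.6582 = 40.0082 per hr

Final: 40.0082 /hr


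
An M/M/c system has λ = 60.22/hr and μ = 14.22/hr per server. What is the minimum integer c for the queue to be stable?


Stability requires cμ > λ ⇔ c > λ/μ.
λ/μ = 60.22/14.22 = 4.2349
Minimum integer c = ⌊4.2349⌋ + 1 = 5
Check: 5·14.22 = 71.10 > 60.22, while 4·14.22 = 56.88 ≤ 60.22

Final: 5 servers


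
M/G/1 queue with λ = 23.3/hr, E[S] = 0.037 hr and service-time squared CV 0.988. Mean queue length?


ρ = λ·E[S] = 23.3·0.037 = 0.8621
Lq = ρ²(1+C_s²)/(2(1−ρ)) = 0.7432·(1+0.988)/(2·0.1379)
= 0.7432·1.9880/0.2758 = 5.35719

Final: 5.35719


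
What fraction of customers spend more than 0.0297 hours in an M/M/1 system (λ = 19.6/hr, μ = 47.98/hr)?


W ~ Exponential(μ−λ) for M/M/1.
μ − λ = 47.98 − 19.6 = 28.3800
P(W > t) = e^{−(μ−λ)t} = e^{−0.8429} = 0.430466

Final: 0.430466


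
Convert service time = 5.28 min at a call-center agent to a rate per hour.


μ = 1/(service time) in consistent units.
1 hour = 60 min, so μ = 60/5.28 = 11.3636 per hour

Final: 11.3636 /hr


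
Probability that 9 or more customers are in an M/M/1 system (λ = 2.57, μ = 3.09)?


ρ = 2.57/3.09 = 0.8317
P(N ≥ n) = ρ^n = 0.8317^9 = 0.190446

Final: 0.190446


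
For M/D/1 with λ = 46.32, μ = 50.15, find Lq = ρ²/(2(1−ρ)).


ρ = 46.32/50.15 = 0.9236
M/D/1: Lq = ρ²/(2(1−ρ)) = 0.8531/(2·0.07637) = 5.58518

Final: 5.58518


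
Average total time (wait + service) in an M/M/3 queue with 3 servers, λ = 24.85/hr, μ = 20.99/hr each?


a = 1.1839; ρ = 0.3946; P₀ = 0.299262
Lq = P₀·a^c·ρ/(c!(1−ρ)²) = 0.08912
Wq = Lq/λ = 0.08912/24.85 = 0.003586 hr
W = Wq + 1/μ = 0.003586 + 0.04764 = 0.05123 hr

Final: 0.05123 hr


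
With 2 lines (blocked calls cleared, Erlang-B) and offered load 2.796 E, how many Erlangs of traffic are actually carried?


B(2,2.796) = 0.507321 (Erlang-B)
Carried load = a(1 − B) = 2.796·(1 − 0.507321) = 2.796·0.492679 = 1.3775 E

Final: 1.3775 Erlangs


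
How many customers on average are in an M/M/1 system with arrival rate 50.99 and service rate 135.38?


ρ = λ/μ = 50.99/135.38 = 0.3766
L = ρ/(1−ρ) = 0.3766/(1 − 0.3766) = 0.3766/0.6234 = 0.6042

Final: 0.6042


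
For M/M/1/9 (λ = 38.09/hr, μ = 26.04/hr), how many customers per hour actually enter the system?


ρ = 1.4627; P_K = (1−ρ)ρ^9/(1−ρ^10) = 0.323572
λ_eff = λ(1 − P_K) = 38.09·(1 − 0.323572) = 38.09·0.676428 = 25.7652 /hr

Final: 25.7652 /hr


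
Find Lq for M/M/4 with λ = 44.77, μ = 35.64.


a = λ/μ = 1.2562; ρ = a/4 = 0.3140
P₀ = 0.283545
Lq = P₀·a^c·ρ / (c!·(1−ρ)²) = 0.283545·2.48999·0.3140/(24·0.47054)
= 0.01963

Final: 0.01963


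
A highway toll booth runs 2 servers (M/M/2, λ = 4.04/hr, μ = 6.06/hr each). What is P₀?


a = λ/μ = 4.04/6.06 = 0.6667; ρ = a/c = 0.3333
Σ_{k=0}^{1} a^k/k! (terms k=0..1) = 1.00000 + 0.66667 = 1.66667
Tail: a^2/(2!(1−ρ)) = 0.44444/(2·0.6667) = 0.33333
P₀ = 1/(1.66667 + 0.33333) = 1/2.00000 = 0.500000

Final: 0.500000


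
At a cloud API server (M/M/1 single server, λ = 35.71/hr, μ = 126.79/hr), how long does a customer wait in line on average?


ρ = 35.71/126.79 = 0.2816
Wq = ρ/(μ−λ) = 0.2816/(126.79 − 35.71) = 0.2816/91.08 = 0.003092 hr

Final: 0.003092 hr


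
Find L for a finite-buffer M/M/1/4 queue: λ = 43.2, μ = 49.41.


ρ = 43.2/49.41 = 0.8743
L = ρ[1 − (K+1)ρ^K + Kρ^(K+1)] / [(1−ρ)(1−ρ^(K+1))]
Numerator: 0.8743·(1 − 5·0.584353 + 4·0.510910) = 0.106556
Denominator: (0.1257)·(0.489090) = 0.061470
L = 0.106556/0.061470 = 1.7335

Final: 1.7335


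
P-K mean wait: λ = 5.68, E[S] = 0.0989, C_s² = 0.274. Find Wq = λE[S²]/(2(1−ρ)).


ρ = λ·E[S] = 5.68·0.0989 = 0.5618
E[S²] = E[S]²(1+C_s²) = 0.0989²·(1+0.274) = 0.012461
Wq = λ·E[S²]/(2(1−ρ)) = 5.68·0.012461/(2·0.4382) = 0.08075 hr

Final: 0.08075 hr


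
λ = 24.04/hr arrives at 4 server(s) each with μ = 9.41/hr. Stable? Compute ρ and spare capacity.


Total capacity cμ = 4·9.41 = 37.64/hr
ρ = λ/(cμ) = 24.04/37.64 = 0.6387
Stable ⇔ ρ < 1: YES
Spare capacity = cμ − λ = 37.64 − 24.04 = 13.60/hr

Final: ρ = 0.6387; stable; margin = 13.60/hr


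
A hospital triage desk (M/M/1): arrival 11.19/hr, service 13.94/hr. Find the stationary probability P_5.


ρ = 11.19/13.94 = 0.8027
P_n = (1−ρ)·ρ^n = (1 − 0.8027)·0.8027^5 = 0.1973·0.333301 = 0.065752

Final: 0.065752


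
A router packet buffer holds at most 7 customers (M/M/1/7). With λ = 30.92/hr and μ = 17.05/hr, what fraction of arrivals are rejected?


ρ = λ/μ = 30.92/17.05 = 1.8135
P_K = (1−ρ)ρ^K/(1−ρ^(K+1)) = (-0.8135·64.506832)/(1 − 116.982478)
= -52.475646/-115.982478 = 0.452445

Final: 0.452445


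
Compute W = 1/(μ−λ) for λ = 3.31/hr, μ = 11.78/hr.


W = 1/(μ−λ) = 1/(11.78 − 3.31) = 1/8.47 = 0.1181 hr

Final: 0.1181 hr


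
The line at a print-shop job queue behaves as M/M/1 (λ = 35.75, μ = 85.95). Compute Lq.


ρ = 35.75/85.95 = 0.4159
Lq = ρ²/(1−ρ) = 0.1730/0.5841 = 0.2962

Final: 0.2962


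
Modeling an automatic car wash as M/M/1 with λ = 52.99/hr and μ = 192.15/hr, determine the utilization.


ρ = λ/μ = 52.99/192.15 = 0.2758

Final: 0.2758


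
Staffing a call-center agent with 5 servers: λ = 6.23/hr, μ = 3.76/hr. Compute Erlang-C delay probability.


a = λ/μ = 1.6569; ρ = a/5 = 0.3314
P₀ = 0.190207 (from M/M/c formula)
C(c,a) = [a^c/(c!(1−ρ))]·P₀ = [12.48823/(120·0.6686)]·0.190207
= 0.15565·0.190207 = 0.029605

Final: 0.029605


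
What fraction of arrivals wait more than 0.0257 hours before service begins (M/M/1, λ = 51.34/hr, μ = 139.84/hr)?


ρ = 51.34/139.84 = 0.3671
P(Wq > t) = ρ·e^{−(μ−λ)t} = 0.3671·e^{−2.2744}
= 0.3671·0.102853 = 0.037761

Final: 0.037761


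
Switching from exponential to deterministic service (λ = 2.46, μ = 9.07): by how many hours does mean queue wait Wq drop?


ρ = 2.46/9.07 = 0.2712
Wq(M/M/1) = ρ/(μ−λ) = 0.2712/6.61 = 0.04103 hr
Wq(M/D/1) = ρ/(2(μ−λ)) = 0.02052 hr
Savings = 0.04103 − 0.02052 = 0.02052 hr

Final: 0.02052 hr


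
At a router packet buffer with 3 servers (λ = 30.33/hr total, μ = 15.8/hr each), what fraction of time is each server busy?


ρ = λ/(cμ) = 30.33/(3·15.8) = 30.33/47.40 = 0.6399

Final: 0.6399


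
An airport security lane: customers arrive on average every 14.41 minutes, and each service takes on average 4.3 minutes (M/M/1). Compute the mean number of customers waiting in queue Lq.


λ = 60/14.41 = 4.1638 /hr
μ = 60/4.3 = 13.9535 /hr
ρ = λ/μ = 4.1638/13.9535 = 0.2984
Lq = ρ²/(1−ρ) = 0.08904/0.7016 = 0.1269

Final: 0.1269


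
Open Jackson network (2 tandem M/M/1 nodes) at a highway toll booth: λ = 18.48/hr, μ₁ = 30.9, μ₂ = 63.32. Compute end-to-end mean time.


Each node sees arrival rate λ = 18.48/hr (tandem ⇒ throughput preserved).
W₁ = 1/(μ₁−λ) = 1/(30.9−18.48) = 0.08052 hr
W₂ = 1/(μ₂−λ) = 1/(63.32−18.48) = 0.02230 hr
W_total = W₁ + W₂ = 0.08052 + 0.02230 = 0.10282 hr

Final: 0.10282 hr


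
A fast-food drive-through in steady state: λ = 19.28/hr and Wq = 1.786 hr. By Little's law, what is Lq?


Lq = λWq = 19.28·1.786 = 34.4341

Final: 34.4341


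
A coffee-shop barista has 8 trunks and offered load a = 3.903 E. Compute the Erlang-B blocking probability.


B(c,a) = (a^c/c!) / Σ_{k=0}^{c} a^k/k!
a^8/8! = 1.335574
Σ terms (k=0..8): 1.00000 + 3.90300 + 7.61670 + 9.90933 + 9.66903 + 7.54765 + 4.90974 + 2.73753 + 1.33557 = 48.628564
B = 1.335574/48.628564 = 0.027465

Final: 0.027465


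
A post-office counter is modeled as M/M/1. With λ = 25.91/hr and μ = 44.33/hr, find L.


ρ = λ/μ = 25.91/44.33 = 0.5845
L = ρ/(1−ρ) = 0.5845/(1 − 0.5845) = 0.5845/0.4155 = 1.4066

Final: 1.4066


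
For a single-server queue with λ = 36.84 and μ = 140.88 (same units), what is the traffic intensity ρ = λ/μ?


ρ = λ/μ = 36.84/140.88 = 0.2615

Final: 0.2615


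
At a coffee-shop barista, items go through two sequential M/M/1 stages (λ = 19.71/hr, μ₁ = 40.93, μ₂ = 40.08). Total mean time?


Each node sees arrival rate λ = 19.71/hr (tandem ⇒ throughput preserved).
W₁ = 1/(μ₁−λ) = 1/(40.93−19.71) = 0.04713 hr
W₂ = 1/(μ₂−λ) = 1/(40.08−19.71) = 0.04909 hr
W_total = W₁ + W₂ = 0.04713 + 0.04909 = 0.09622 hr

Final: 0.09622 hr


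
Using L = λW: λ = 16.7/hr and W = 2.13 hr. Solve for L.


L = λW = 16.7·2.13 = 35.5710

Final: 35.5710


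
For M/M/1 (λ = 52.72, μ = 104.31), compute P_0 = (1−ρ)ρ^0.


ρ = 52.72/104.31 = 0.5054
P_n = (1−ρ)·ρ^n = (1 − 0.5054)·0.5054^0 = 0.4946·1.000000 = 0.494583

Final: 0.494583


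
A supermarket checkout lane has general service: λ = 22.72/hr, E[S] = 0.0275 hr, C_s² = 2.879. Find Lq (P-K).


ρ = λ·E[S] = 22.72·0.0275 = 0.6248
Lq = ρ²(1+C_s²)/(2(1−ρ)) = 0.3904·(1+2.879)/(2·0.3752)
= 0.3904·3.8790/0.7504 = 2.01794

Final: 2.01794


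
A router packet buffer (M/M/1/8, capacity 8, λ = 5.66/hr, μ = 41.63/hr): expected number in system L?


ρ = 5.66/41.63 = 0.1360
L = ρ[1 − (K+1)ρ^K + Kρ^(K+1)] / [(1−ρ)(1−ρ^(K+1))]
Numerator: 0.1360·(1 − 9·0.0000001168 + 8·0.00000001587) = 0.135960
Denominator: (0.8640)·(1.000000) = 0.864040
L = 0.135960/0.864040 = 0.1574

Final: 0.1574


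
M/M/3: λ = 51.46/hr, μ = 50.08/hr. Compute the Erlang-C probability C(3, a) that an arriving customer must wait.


a = λ/μ = 1.0276; ρ = a/3 = 0.3425
P₀ = 0.353292 (from M/M/c formula)
C(c,a) = [a^c/(c!(1−ρ))]·P₀ = [1.08497/(6·0.6575)]·0.353292
= 0.27503·0.353292 = 0.097166

Final: 0.097166


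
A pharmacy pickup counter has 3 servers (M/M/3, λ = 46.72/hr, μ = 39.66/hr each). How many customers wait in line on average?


a = λ/μ = 1.1780; ρ = a/3 = 0.3927
P₀ = 0.301161
Lq = P₀·a^c·ρ / (c!·(1−ρ)²) = 0.301161·1.63475·0.3927/(6·0.36885)
= 0.08735

Final: 0.08735


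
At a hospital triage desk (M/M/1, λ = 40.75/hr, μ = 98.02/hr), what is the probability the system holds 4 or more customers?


ρ = 40.75/98.02 = 0.4157
P(N ≥ n) = ρ^n = 0.4157^4 = 0.029871

Final: 0.029871


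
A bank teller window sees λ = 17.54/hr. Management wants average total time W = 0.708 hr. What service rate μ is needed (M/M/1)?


W = 1/(μ−λ) ⇒ μ − λ = 1/W = 1/0.708 = 1.4124
μ = λ + 1/W = 17.54 + 1.4124 = 18.9524 per hr

Final: 18.9524 /hr


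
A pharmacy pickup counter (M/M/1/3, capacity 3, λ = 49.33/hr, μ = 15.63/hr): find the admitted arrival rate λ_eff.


ρ = 3.1561; P_K = (1−ρ)ρ^3/(1−ρ^4) = 0.690109
λ_eff = λ(1 − P_K) = 49.33·(1 − 0.690109) = 49.33·0.309891 = 15.2869 /hr

Final: 15.2869 /hr


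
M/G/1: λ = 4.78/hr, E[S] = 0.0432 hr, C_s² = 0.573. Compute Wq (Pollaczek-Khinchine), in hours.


ρ = λ·E[S] = 4.78·0.0432 = 0.2065
E[S²] = E[S]²(1+C_s²) = 0.0432²·(1+0.573) = 0.002936
Wq = λ·E[S²]/(2(1−ρ)) = 4.78·0.002936/(2·0.7935) = 0.008842 hr

Final: 0.008842 hr


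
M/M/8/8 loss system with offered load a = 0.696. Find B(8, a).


B(c,a) = (a^c/c!) / Σ_{k=0}^{c} a^k/k!
a^8/8! = 0.000001366
Σ terms (k=0..8): 1.00000 + 0.69600 + 0.24221 + 0.05619 + 0.009777 + 0.001361 + 0.0001579 + 0.00001570 + 0.000001366 = 2.005714
B = 0.000001366/2.005714 = 0.0000006809

Final: 0.0000006809


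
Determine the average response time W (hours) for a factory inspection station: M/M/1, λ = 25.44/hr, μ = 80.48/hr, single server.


W = 1/(μ−λ) = 1/(80.48 − 25.44) = 1/55.04 = 0.01817 hr

Final: 0.01817 hr


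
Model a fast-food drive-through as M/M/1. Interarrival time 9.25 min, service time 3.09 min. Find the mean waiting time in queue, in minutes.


λ = 60/9.25 = 6.4865 /hr
μ = 60/3.09 = 19.4175 /hr
ρ = λ/μ = 6.4865/19.4175 = 0.3341
Wq = ρ/(μ−λ) = 0.3341/(19.4175−6.4865) = 0.02583 hr
In minutes: 0.02583·60 = 1.550 min

Final: 1.550 min


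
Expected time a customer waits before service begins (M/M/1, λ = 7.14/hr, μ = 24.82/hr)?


ρ = 7.14/24.82 = 0.2877
Wq = ρ/(μ−λ) = 0.2877/(24.82 − 7.14) = 0.2877/17.68 = 0.01627 hr

Final: 0.01627 hr


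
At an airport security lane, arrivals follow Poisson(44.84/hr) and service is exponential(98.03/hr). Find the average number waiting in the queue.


ρ = 44.84/98.03 = 0.4574
Lq = ρ²/(1−ρ) = 0.2092/0.5426 = 0.3856

Final: 0.3856


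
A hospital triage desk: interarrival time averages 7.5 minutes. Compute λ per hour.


λ = 1/(interarrival time) in consistent units.
1 hour = 60 min, so λ = 60/7.5 = 8.0000 per hour

Final: 8.0000 /hr


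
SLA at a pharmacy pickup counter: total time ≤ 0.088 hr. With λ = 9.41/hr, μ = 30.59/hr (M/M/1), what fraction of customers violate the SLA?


W ~ Exponential(μ−λ) for M/M/1.
μ − λ = 30.59 − 9.41 = 21.1800
P(W > t) = e^{−(μ−λ)t} = e^{−1.8638} = 0.155076

Final: 0.155076


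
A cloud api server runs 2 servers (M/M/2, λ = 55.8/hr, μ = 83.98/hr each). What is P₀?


a = λ/μ = 55.8/83.98 = 0.6644; ρ = a/c = 0.3322
Σ_{k=0}^{1} a^k/k! (terms k=0..1) = 1.00000 + 0.66444 = 1.66444
Tail: a^2/(2!(1−ρ)) = 0.44149/(2·0.6678) = 0.33056
P₀ = 1/(1.66444 + 0.33056) = 1/1.99501 = 0.501251

Final: 0.501251


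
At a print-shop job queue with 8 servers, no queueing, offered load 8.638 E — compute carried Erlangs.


B(8,8.638) = 0.270231 (Erlang-B)
Carried load = a(1 − B) = 8.638·(1 − 0.270231) = 8.638·0.729769 = 6.3037 E

Final: 6.3037 Erlangs


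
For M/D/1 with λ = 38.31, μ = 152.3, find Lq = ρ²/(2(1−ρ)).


ρ = 38.31/152.3 = 0.2515
M/D/1: Lq = ρ²/(2(1−ρ)) = 0.06327/(2·0.7485) = 0.04227

Final: 0.04227


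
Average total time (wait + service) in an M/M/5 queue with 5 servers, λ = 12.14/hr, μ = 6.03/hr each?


a = 2.0133; ρ = 0.4027; P₀ = 0.132522
Lq = P₀·a^c·ρ/(c!(1−ρ)²) = 0.04122
Wq = Lq/λ = 0.04122/12.14 = 0.003395 hr
W = Wq + 1/μ = 0.003395 + 0.16584 = 0.16923 hr

Final: 0.16923 hr


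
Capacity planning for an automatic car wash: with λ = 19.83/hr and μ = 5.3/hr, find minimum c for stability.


Stability requires cμ > λ ⇔ c > λ/μ.
λ/μ = 19.83/5.3 = 3.7415
Minimum integer c = ⌊3.7415⌋ + 1 = 4
Check: 4·5.3 = 21.20 > 19.83, while 3·5.3 = 15.90 ≤ 19.83

Final: 4 servers


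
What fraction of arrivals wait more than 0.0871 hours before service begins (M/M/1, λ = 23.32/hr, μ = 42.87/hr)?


ρ = 23.32/42.87 = 0.5440
P(Wq > t) = ρ·e^{−(μ−λ)t} = 0.5440·e^{−1.7028}
= 0.5440·0.182172 = 0.099096

Final: 0.099096


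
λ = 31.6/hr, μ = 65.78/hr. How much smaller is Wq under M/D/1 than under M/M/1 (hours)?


ρ = 31.6/65.78 = 0.4804
Wq(M/M/1) = ρ/(μ−λ) = 0.4804/34.18 = 0.01405 hr
Wq(M/D/1) = ρ/(2(μ−λ)) = 0.007027 hr
Savings = 0.01405 − 0.007027 = 0.007027 hr

Final: 0.007027 hr


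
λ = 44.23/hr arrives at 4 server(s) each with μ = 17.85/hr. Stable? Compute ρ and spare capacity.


Total capacity cμ = 4·17.85 = 71.40/hr
ρ = λ/(cμ) = 44.23/71.40 = 0.6195
Stable ⇔ ρ < 1: YES
Spare capacity = cμ − λ = 71.40 − 44.23 = 27.17/hr

Final: ρ = 0.6195; stable; margin = 27.17/hr


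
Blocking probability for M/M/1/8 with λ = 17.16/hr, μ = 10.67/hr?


ρ = λ/μ = 17.16/10.67 = 1.6082
P_K = (1−ρ)ρ^K/(1−ρ^(K+1)) = (-0.6082·44.753078)/(1 − 71.974023)
= -27.220944/-70.974023 = 0.383534

Final: 0.383534


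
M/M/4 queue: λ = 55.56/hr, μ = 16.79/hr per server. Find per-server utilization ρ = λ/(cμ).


ρ = λ/(cμ) = 55.56/(4·16.79) = 55.56/67.16 = 0.8273

Final: 0.8273


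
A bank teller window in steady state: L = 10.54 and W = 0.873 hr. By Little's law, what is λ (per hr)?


λ = L/W = 10.54/0.873 = 12.0733 /hr

Final: 12.0733 /hr


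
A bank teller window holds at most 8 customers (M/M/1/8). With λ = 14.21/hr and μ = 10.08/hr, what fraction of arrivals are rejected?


ρ = λ/μ = 14.21/10.08 = 1.4097
P_K = (1−ρ)ρ^K/(1−ρ^(K+1)) = (-0.4097·15.597980)/(1 − 21.988819)
= -6.390839/-20.988819 = 0.304488

Final: 0.304488


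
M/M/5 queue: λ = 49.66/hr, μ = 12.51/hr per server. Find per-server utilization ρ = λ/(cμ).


ρ = λ/(cμ) = 49.66/(5·12.51) = 49.66/62.55 = 0.7939

Final: 0.7939


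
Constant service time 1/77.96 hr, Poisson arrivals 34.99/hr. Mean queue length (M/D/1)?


ρ = 34.99/77.96 = 0.4488
M/D/1: Lq = ρ²/(2(1−ρ)) = 0.2014/(2·0.5512) = 0.18273

Final: 0.18273
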